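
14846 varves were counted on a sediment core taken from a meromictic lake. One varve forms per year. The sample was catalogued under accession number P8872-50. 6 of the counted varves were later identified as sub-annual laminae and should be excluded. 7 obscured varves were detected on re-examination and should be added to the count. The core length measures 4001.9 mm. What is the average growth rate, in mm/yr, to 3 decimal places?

0.270 mm/yr

True varve count = 14846 − 6 + 7 = 14847.
Extension rate ≈ 4001.9 / 14847 = 0.270 mm/yr.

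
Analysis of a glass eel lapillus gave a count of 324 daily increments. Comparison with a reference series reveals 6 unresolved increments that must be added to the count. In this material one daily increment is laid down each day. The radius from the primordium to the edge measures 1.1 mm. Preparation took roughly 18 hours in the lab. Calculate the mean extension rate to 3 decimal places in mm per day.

Correcting the raw count gives 324 + 6 = 330 true daily increments.
1.1 mm over 330 days gives 1.1 / 330 ≈ 0.003 mm per day.

0.003 mm per day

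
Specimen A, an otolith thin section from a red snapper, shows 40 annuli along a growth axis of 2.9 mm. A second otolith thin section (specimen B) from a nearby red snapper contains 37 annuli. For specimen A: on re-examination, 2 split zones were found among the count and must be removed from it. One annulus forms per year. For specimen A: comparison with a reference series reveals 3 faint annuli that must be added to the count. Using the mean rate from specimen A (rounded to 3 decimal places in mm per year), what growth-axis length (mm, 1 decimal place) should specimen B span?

Specimen A: correcting the raw count gives 40 − 2 + 3 = 41 true annuli.
A: Mean rate = 2.9 mm / 41 years ≈ 0.071 mm/year.
Length of B = 0.071 × 37 = 2.6 mm.

2.6 mm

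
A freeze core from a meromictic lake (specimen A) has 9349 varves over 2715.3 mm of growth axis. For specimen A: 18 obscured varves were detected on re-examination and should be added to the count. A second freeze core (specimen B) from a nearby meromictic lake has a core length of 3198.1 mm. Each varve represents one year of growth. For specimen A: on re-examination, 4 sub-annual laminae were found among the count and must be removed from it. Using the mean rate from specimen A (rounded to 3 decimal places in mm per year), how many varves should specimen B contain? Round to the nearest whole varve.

Specimen A: correcting the raw count gives 9349 − 4 + 18 = 9363 true varves.
A: Extension rate ≈ 2715.3 / 9363 = 0.290 mm per year.
Specimen B: 3198.1 mm / 0.290 mm per year = 11027.93 years ≈ 11028 varves.

11028 varves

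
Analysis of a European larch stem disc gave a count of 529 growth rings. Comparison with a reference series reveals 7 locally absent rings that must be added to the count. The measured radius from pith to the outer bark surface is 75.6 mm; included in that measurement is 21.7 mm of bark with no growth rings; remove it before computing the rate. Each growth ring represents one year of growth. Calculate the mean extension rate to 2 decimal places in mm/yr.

True growth ring count = 529 + 7 = 536.
Net length = 75.6 − 21.7 = 53.9 mm.
Mean rate = 53.9 mm / 536 years ≈ 0.10 mm/yr.

0.10 mm/yr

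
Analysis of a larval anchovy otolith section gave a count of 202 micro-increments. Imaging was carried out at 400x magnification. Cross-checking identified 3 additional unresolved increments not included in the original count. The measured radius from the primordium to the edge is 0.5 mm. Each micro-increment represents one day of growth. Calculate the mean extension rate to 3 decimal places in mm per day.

Correcting the raw count gives 202 + 3 = 205 true micro-increments.
Extension rate ≈ 0.5 / 205 = 0.002 mm per day.

0.002 mm per day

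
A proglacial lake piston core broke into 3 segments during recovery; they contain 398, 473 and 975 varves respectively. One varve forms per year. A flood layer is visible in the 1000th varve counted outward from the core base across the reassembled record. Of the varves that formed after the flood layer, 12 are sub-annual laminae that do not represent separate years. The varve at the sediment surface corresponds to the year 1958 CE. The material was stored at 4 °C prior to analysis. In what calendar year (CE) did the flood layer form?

Total varves = 398 + 473 + 975 = 1846.
1846 − 1000 = 846 varves lie beyond the flood layer toward the sediment surface.
Excluding 12 false varves: 846 − 12 = 834.
1958 − 834 = 1124 CE.

1124 CE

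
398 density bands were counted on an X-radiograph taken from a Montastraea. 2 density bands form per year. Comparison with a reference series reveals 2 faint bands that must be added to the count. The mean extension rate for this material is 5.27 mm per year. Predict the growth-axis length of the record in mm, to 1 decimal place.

After corrections the count is 398 + 2 = 400 density bands.
With 2 density bands per year, 400 / 2 = 200 years.
200 years at 5.27 mm/year gives 5.27 × 200 = 1054.0 mm.

1054.0 mm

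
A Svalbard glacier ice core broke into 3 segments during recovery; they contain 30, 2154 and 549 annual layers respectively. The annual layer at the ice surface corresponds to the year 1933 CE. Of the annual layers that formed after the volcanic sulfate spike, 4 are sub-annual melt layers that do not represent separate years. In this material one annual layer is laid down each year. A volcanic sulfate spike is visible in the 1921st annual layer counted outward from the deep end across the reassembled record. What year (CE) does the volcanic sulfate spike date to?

1125 CE

Total annual layers = 30 + 2154 + 549 = 2733.
2733 − 1921 = 812 annual layers lie beyond the volcanic sulfate spike toward the ice surface.
Removing the 4 false annual layers leaves 812 − 4 = 808 true annual layers beyond the volcanic sulfate spike.
Counting back 808 years from 1933 CE places the volcanic sulfate spike in 1933 − 808 = 1125 CE.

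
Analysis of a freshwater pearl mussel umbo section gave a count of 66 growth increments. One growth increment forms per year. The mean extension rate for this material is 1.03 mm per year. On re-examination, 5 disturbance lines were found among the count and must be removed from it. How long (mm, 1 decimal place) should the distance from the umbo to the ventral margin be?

62.8 mm

Adjusted count: 66 − 5 = 61 growth increments.
61 years at 1.03 mm/year gives 1.03 × 61 = 62.8 mm.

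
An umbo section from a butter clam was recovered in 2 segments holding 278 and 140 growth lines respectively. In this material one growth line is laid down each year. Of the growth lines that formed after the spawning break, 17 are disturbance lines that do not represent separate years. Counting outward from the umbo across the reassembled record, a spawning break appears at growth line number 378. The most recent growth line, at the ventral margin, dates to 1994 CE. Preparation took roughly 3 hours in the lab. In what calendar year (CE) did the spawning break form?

Total growth lines = 278 + 140 = 418.
418 − 378 = 40 growth lines lie beyond the spawning break toward the ventral margin.
Excluding 17 false growth lines: 40 − 17 = 23.
1994 − 23 = 1971 CE.

1971 CE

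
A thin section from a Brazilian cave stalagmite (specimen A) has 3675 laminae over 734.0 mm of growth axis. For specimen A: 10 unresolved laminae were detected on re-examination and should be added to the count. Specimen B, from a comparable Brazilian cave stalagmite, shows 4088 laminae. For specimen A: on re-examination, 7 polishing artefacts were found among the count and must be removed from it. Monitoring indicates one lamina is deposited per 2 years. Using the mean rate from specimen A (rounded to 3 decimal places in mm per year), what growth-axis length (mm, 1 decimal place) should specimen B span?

817.6 mm

Specimen A: adjusted count: 3675 − 7 + 10 = 3678 laminae.
Specimen A: 3678 laminae at 2 years each span 3678 × 2 = 7356 years.
A: Mean rate = 734.0 mm / 7356 years ≈ 0.100 mm/year.
Specimen B: at 2 years per lamina, 4088 × 2 = 8176 years. Length of B = 0.100 × 8176 = 817.6 mm.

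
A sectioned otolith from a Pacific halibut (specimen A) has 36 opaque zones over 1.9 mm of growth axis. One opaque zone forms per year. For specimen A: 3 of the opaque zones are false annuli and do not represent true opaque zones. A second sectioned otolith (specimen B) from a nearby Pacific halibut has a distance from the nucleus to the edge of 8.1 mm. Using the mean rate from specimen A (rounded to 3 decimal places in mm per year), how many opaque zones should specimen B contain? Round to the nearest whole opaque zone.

140 opaque zones

Specimen A: adjusted count: 36 − 3 = 33 opaque zones.
A: 1.9 mm over 33 years gives 1.9 / 33 ≈ 0.058 mm/yr.
Specimen B: 8.1 mm / 0.058 mm per year = 139.66 years ≈ 140 opaque zones.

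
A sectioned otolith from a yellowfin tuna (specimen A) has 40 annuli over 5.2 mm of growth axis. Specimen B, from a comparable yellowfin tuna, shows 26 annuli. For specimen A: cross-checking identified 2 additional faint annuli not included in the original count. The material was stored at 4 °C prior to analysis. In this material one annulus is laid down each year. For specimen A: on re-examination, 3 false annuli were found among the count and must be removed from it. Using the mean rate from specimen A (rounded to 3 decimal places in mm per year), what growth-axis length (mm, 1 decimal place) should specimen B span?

Specimen A: adjusted count: 40 − 3 + 2 = 39 annuli.
A: 5.2 mm over 39 years gives 5.2 / 39 ≈ 0.133 mm/yr.
For B, 0.133 mm/year × 26 years = 3.5 mm.

3.5 mm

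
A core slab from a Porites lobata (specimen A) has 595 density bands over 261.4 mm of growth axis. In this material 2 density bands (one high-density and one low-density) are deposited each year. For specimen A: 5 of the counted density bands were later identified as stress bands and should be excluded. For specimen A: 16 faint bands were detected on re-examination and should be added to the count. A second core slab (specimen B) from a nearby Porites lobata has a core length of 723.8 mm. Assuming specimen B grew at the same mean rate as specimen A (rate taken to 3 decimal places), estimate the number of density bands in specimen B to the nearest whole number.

1677 density bands

Specimen A: true density band count = 595 − 5 + 16 = 606.
Specimen A: 606 density bands at 2 per year is 606 / 2 = 303 years.
A: 261.4 mm over 303 years gives 261.4 / 303 ≈ 0.863 mm/yr.
Specimen B: 723.8 mm / 0.863 mm per year = 838.70 years; at 2 density bands per year that is 838.70 × 2 ≈ 1677 density bands.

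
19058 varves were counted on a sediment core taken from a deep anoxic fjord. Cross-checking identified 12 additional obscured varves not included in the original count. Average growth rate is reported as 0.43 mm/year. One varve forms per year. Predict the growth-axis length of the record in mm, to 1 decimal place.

8200.1 mm

True varve count = 19058 + 12 = 19070.
19070 years at 0.43 mm/year gives 0.43 × 19070 = 8200.1 mm.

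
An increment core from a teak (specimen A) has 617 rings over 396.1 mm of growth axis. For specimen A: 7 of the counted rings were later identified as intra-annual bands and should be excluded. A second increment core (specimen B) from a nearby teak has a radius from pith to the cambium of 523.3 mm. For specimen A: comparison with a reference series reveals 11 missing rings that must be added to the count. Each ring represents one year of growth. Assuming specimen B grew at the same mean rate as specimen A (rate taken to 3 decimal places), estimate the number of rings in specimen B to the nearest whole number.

Specimen A: after corrections the count is 617 − 7 + 11 = 621 rings.
A: Mean rate = 396.1 mm / 621 years ≈ 0.638 mm/year.
Specimen B: 523.3 mm / 0.638 mm per year = 820.22 years ≈ 820 rings.

820 rings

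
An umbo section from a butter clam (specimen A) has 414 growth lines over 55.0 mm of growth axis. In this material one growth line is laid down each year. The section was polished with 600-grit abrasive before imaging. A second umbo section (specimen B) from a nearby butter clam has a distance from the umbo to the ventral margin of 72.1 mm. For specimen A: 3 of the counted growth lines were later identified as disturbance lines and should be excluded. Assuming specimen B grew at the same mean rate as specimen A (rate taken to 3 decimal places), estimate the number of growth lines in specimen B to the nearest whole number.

538 growth lines

Specimen A: correcting the raw count gives 414 − 3 = 411 true growth lines.
A: Mean rate = 55.0 mm / 411 years ≈ 0.134 mm per year.
Specimen B: 72.1 mm / 0.134 mm per year = 538.06 years ≈ 538 growth lines.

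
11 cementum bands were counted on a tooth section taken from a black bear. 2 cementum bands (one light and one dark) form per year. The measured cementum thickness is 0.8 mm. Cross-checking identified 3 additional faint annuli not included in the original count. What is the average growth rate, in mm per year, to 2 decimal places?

True cementum band count = 11 + 3 = 14.
With 2 cementum bands per year, 14 / 2 = 7 years.
Mean rate = 0.8 mm / 7 years ≈ 0.11 mm per year.

0.11 mm per year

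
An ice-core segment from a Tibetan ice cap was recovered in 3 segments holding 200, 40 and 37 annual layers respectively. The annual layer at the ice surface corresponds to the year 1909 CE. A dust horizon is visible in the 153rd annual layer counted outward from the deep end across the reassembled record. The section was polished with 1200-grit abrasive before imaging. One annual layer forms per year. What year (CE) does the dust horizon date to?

Total annual layers = 200 + 40 + 37 = 277.
The dust horizon sits at annual layer 153 from the deep end, so 277 − 153 = 124 annual layers formed after it.
The annual layer at the ice surface is 1909 CE, so the dust horizon dates to 1909 − 124 = 1785 CE.

1785 CE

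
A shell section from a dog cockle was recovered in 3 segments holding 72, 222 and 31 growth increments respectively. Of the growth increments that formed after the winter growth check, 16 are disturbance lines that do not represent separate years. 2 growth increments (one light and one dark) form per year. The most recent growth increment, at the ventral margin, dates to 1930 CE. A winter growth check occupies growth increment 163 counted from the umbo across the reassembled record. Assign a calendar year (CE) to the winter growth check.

Total growth increments = 72 + 222 + 31 = 325.
Between growth increment 163 and the ventral margin there are 325 − 163 = 162 growth increments.
Excluding 16 false growth increments: 162 − 16 = 146.
Dividing by 2 growth increments per year: 146 / 2 = 73 years.
1930 − 73 = 1857 CE.

1857 CE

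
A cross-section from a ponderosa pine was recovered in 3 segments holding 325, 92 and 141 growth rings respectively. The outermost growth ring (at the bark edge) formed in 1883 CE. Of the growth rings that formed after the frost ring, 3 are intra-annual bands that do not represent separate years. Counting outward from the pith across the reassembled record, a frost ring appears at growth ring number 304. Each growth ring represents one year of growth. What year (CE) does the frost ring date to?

Total growth rings = 325 + 92 + 141 = 558.
The frost ring sits at growth ring 304 from the pith, so 558 − 304 = 254 growth rings formed after it.
Removing the 3 false growth rings leaves 254 − 3 = 251 true growth rings beyond the frost ring.
Counting back 251 years from 1883 CE places the frost ring in 1883 − 251 = 1632 CE.

1632 CE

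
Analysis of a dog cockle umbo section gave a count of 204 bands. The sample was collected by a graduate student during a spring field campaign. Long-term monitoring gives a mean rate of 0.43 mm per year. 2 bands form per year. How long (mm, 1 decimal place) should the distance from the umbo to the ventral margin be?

Dividing by 2 bands per year: 204 / 2 = 102 years.
Length ≈ 0.43 × 102 = 43.9 mm.

43.9 mm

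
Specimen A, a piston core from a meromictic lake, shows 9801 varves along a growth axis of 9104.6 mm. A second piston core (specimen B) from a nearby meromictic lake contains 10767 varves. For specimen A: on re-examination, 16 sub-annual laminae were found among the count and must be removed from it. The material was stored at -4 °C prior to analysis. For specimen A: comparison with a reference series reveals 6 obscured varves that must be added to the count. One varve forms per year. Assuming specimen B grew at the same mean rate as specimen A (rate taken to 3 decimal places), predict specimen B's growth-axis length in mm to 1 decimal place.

10013.3 mm

Specimen A: adjusted count: 9801 − 16 + 6 = 9791 varves.
A: Extension rate ≈ 9104.6 / 9791 = 0.930 mm per year.
For B, 0.930 mm/year × 10767 years = 10013.3 mm.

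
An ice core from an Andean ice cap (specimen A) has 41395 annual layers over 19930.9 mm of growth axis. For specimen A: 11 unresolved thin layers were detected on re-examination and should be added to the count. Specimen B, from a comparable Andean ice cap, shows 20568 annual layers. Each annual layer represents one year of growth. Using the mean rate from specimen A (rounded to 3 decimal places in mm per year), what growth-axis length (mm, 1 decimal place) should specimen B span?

Specimen A: true annual layer count = 41395 + 11 = 41406.
A: Extension rate ≈ 19930.9 / 41406 = 0.481 mm per year.
Length of B = 0.481 × 20568 = 9893.2 mm.

9893.2 mm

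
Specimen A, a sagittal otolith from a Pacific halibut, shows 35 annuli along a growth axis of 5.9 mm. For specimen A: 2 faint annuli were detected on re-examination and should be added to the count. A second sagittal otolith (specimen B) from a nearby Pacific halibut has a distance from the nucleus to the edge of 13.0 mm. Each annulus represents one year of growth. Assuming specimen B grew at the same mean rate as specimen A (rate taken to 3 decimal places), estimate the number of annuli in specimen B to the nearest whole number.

82 annuli

Specimen A: adjusted count: 35 + 2 = 37 annuli.
A: Mean rate = 5.9 mm / 37 years ≈ 0.159 mm per year.
B spans 13.0 / 0.159 = 81.76 years ≈ 82 annuli.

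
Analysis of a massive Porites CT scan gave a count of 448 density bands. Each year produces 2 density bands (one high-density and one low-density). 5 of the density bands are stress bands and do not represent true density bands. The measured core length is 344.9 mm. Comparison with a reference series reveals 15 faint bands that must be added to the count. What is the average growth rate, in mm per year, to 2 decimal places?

After corrections the count is 448 − 5 + 15 = 458 density bands.
With 2 density bands per year, 458 / 2 = 229 years.
Extension rate ≈ 344.9 / 229 = 1.51 mm per year.

1.51 mm per year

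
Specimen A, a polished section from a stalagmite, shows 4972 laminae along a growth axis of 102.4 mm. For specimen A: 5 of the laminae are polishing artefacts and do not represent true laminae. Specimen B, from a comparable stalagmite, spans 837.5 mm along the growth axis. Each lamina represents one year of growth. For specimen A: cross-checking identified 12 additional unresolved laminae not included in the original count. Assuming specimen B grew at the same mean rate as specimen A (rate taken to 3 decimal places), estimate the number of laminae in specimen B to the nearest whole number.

Specimen A: true lamina count = 4972 − 5 + 12 = 4979.
A: Extension rate ≈ 102.4 / 4979 = 0.021 mm/year.
B spans 837.5 / 0.021 = 39880.95 years ≈ 39881 laminae.

39881 laminae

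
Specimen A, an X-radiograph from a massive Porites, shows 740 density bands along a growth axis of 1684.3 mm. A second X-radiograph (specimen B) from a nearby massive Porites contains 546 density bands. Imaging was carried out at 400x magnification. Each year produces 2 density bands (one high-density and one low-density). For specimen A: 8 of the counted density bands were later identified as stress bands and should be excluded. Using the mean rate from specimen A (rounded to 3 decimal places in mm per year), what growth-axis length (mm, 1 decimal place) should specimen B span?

Specimen A: correcting the raw count gives 740 − 8 = 732 true density bands.
Specimen A: 732 density bands at 2 per year is 732 / 2 = 366 years.
A: Mean rate = 1684.3 mm / 366 years ≈ 4.602 mm/yr.
Specimen B: dividing by 2 density bands per year: 546 / 2 = 273 years. B's length ≈ 4.602 × 273 = 1256.3 mm.

1256.3 mm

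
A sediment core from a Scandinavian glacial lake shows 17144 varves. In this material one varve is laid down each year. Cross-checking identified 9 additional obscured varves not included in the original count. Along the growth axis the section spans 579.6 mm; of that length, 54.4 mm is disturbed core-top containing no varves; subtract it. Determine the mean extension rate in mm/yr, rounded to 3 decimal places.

Correcting the raw count gives 17144 + 9 = 17153 true varves.
Removing the 54.4 mm offcut leaves 579.6 − 54.4 = 525.2 mm.
525.2 mm over 17153 years gives 525.2 / 17153 ≈ 0.031 mm/yr.

0.031 mm/yr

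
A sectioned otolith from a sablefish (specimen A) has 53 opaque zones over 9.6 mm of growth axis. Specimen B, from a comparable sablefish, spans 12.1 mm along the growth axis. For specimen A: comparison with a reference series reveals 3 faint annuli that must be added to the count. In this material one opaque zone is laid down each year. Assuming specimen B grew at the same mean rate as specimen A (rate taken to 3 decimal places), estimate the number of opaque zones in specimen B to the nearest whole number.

Specimen A: true opaque zone count = 53 + 3 = 56.
A: Mean rate = 9.6 mm / 56 years ≈ 0.171 mm per year.
For B, 12.1 / 0.171 = 70.76 years ≈ 71 opaque zones.

71 opaque zones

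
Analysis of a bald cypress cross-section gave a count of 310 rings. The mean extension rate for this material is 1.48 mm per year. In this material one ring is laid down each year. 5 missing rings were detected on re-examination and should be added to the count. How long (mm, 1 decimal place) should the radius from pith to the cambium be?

466.2 mm

Correcting the raw count gives 310 + 5 = 315 true rings.
Length ≈ 1.48 × 315 = 466.2 mm.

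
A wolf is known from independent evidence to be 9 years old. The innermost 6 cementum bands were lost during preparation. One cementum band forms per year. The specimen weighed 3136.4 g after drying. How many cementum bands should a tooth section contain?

Expected cementum bands over 9 years: 9.
Subtracting the 6 cementum bands not captured gives 9 − 6 = 3 cementum bands in the record.

3 cementum bands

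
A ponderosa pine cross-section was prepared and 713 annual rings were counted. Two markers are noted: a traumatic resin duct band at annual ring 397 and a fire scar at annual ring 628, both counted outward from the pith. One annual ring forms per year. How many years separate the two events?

628 − 397 = 231 annual rings lie between the two events.
One annual ring per year makes the interval 231 years.

231 years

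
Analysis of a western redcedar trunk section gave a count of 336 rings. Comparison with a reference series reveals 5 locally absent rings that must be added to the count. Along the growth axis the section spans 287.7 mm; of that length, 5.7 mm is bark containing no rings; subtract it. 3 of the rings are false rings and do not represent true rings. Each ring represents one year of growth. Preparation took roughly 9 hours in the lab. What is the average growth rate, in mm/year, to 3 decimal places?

0.834 mm/year

After corrections the count is 336 − 3 + 5 = 338 rings.
Net length = 287.7 − 5.7 = 282.0 mm.
Mean rate = 282.0 mm / 338 years ≈ 0.834 mm/year.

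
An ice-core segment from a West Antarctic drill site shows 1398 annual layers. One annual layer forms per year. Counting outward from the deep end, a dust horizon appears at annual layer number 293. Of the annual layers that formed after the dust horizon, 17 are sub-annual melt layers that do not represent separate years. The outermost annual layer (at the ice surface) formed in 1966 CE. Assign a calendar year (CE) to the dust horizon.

878 CE

The dust horizon sits at annual layer 293 from the deep end, so 1398 − 293 = 1105 annual layers formed after it.
Removing the 17 false annual layers leaves 1105 − 17 = 1088 true annual layers beyond the dust horizon.
The annual layer at the ice surface is 1966 CE, so the dust horizon dates to 1966 − 1088 = 878 CE.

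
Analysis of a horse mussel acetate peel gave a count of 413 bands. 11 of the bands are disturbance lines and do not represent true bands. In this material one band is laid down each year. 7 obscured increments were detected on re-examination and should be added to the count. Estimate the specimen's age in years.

After corrections the count is 413 − 11 + 7 = 409 bands.
With a one-to-one band periodicity this is 409 years.

409 years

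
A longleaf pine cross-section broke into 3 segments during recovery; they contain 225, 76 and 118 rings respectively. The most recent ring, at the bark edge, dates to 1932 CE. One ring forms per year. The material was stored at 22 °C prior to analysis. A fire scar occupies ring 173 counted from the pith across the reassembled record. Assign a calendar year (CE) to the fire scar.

1686 CE

Total rings = 225 + 76 + 118 = 419.
Between ring 173 and the bark edge there are 419 − 173 = 246 rings.
1932 − 246 = 1686 CE.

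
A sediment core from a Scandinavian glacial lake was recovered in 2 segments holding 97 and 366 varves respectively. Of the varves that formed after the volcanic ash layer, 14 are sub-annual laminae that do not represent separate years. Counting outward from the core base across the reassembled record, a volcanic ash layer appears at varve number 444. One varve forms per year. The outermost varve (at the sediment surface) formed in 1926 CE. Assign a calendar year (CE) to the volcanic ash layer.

1921 CE

Total varves = 97 + 366 = 463.
463 − 444 = 19 varves lie beyond the volcanic ash layer toward the sediment surface.
19 − 14 false = 5 true varves after the volcanic ash layer.
The varve at the sediment surface is 1926 CE, so the volcanic ash layer dates to 1926 − 5 = 1921 CE.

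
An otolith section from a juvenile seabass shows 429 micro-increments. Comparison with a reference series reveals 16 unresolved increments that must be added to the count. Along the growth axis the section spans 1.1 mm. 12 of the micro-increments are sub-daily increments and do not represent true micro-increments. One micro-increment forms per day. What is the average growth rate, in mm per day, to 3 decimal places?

Correcting the raw count gives 429 − 12 + 16 = 433 true micro-increments.
Mean rate = 1.1 mm / 433 days ≈ 0.003 mm per day.

0.003 mm per day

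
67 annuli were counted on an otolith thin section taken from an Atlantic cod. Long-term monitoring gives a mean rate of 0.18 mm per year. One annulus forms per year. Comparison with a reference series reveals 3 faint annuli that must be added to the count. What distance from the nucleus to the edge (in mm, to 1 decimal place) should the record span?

12.6 mm

Adjusted count: 67 + 3 = 70 annuli.
Predicted length = 0.18 mm/year × 70 years = 12.6 mm.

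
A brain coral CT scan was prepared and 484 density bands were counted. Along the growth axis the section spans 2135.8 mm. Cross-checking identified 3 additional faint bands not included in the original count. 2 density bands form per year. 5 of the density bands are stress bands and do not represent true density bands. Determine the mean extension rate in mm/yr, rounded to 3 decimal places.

After corrections the count is 484 − 5 + 3 = 482 density bands.
With 2 density bands per year, 482 / 2 = 241 years.
Mean rate = 2135.8 mm / 241 years ≈ 8.862 mm/yr.

8.862 mm/yr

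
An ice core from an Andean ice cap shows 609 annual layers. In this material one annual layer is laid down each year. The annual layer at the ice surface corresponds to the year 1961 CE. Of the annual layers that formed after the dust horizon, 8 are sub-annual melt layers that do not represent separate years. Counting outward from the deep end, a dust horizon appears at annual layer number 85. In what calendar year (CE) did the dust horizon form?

The dust horizon sits at annual layer 85 from the deep end, so 609 − 85 = 524 annual layers formed after it.
Excluding 8 false annual layers: 524 − 8 = 516.
The annual layer at the ice surface is 1961 CE, so the dust horizon dates to 1961 − 516 = 1445 CE.

1445 CE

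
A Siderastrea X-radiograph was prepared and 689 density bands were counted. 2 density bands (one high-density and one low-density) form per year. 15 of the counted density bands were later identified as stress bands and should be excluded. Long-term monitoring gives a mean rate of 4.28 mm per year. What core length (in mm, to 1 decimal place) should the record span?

1442.4 mm

Correcting the raw count gives 689 − 15 = 674 true density bands.
With 2 density bands per year, 674 / 2 = 337 years.
337 years at 4.28 mm/year gives 4.28 × 337 = 1442.4 mm.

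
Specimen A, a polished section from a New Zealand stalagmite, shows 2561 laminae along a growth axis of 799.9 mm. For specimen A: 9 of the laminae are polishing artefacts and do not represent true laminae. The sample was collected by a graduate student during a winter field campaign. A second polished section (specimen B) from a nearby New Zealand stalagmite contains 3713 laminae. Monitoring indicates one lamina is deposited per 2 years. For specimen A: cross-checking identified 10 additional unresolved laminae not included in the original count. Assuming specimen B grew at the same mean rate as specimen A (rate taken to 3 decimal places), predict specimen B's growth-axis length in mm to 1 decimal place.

Specimen A: true lamina count = 2561 − 9 + 10 = 2562.
Specimen A: 2562 laminae at 2 years each span 2562 × 2 = 5124 years.
A: Extension rate ≈ 799.9 / 5124 = 0.156 mm per year.
Specimen B: at 2 years per lamina, 3713 × 2 = 7426 years. For B, 0.156 mm/year × 7426 years = 1158.5 mm.

1158.5 mm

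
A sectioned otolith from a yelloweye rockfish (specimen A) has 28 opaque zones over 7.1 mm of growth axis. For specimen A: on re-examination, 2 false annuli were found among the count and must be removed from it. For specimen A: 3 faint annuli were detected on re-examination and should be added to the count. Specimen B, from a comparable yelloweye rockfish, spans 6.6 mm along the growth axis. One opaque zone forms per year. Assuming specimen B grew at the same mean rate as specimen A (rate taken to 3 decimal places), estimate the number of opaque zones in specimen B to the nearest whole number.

Specimen A: correcting the raw count gives 28 − 2 + 3 = 29 true opaque zones.
A: 7.1 mm over 29 years gives 7.1 / 29 ≈ 0.245 mm/yr.
B spans 6.6 / 0.245 = 26.94 years ≈ 27 opaque zones.

27 opaque zones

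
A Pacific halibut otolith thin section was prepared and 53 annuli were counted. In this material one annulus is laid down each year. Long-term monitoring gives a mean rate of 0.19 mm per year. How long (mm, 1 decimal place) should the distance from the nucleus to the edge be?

53 years of growth are recorded.
53 years at 0.19 mm/year gives 0.19 × 53 = 10.1 mm.

10.1 mm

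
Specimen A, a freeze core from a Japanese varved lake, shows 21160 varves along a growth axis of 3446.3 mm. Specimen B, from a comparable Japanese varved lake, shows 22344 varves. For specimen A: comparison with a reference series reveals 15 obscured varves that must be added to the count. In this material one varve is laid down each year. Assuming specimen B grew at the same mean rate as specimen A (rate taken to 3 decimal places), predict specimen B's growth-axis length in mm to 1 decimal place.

3642.1 mm

Specimen A: correcting the raw count gives 21160 + 15 = 21175 true varves.
A: 3446.3 mm over 21175 years gives 3446.3 / 21175 ≈ 0.163 mm/yr.
B's length ≈ 0.163 × 22344 = 3642.1 mm.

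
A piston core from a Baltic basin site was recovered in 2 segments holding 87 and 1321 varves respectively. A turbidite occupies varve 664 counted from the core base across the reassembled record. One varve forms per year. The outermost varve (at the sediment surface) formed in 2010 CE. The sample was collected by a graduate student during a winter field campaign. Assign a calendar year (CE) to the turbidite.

Total varves = 87 + 1321 = 1408.
1408 − 664 = 744 varves lie beyond the turbidite toward the sediment surface.
Counting back 744 years from 2010 CE places the turbidite in 2010 − 744 = 1266 CE.

1266 CE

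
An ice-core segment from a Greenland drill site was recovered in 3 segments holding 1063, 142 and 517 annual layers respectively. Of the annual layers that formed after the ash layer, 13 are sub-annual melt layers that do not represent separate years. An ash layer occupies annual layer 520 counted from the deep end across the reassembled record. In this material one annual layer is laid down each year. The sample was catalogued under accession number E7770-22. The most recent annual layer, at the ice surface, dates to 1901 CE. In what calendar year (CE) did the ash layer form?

Total annual layers = 1063 + 142 + 517 = 1722.
1722 − 520 = 1202 annual layers lie beyond the ash layer toward the ice surface.
Removing the 13 false annual layers leaves 1202 − 13 = 1189 true annual layers beyond the ash layer.
The annual layer at the ice surface is 1901 CE, so the ash layer dates to 1901 − 1189 = 712 CE.

712 CE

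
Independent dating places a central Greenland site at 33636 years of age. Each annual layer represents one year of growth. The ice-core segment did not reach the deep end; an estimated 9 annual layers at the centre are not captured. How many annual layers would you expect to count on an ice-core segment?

33627 annual layers

Expected annual layers over 33636 years: 33636.
Less the 9 uncaptured annual layers: 33636 − 9 = 33627.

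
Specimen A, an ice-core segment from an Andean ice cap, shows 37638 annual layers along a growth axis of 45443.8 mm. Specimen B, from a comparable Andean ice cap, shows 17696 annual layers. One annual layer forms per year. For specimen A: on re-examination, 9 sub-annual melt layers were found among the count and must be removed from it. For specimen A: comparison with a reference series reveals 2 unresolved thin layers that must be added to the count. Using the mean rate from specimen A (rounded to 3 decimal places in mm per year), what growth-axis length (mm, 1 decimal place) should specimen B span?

21376.8 mm

Specimen A: correcting the raw count gives 37638 − 9 + 2 = 37631 true annual layers.
A: Extension rate ≈ 45443.8 / 37631 = 1.208 mm/year.
B's length ≈ 1.208 × 17696 = 21376.8 mm.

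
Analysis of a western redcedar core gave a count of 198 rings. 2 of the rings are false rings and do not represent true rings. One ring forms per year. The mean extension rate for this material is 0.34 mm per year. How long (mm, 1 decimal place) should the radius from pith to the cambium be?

True ring count = 198 − 2 = 196.
196 years at 0.34 mm/year gives 0.34 × 196 = 66.6 mm.

66.6 mm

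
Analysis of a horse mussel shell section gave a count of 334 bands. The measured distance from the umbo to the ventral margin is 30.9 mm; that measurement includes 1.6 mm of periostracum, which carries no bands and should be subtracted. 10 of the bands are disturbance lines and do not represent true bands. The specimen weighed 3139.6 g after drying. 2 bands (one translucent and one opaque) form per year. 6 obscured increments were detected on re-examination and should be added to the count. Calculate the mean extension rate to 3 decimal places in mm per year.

0.178 mm per year

Adjusted count: 334 − 10 + 6 = 330 bands.
Dividing by 2 bands per year: 330 / 2 = 165 years.
Net length = 30.9 − 1.6 = 29.3 mm.
Mean rate = 29.3 mm / 165 years ≈ 0.178 mm per year.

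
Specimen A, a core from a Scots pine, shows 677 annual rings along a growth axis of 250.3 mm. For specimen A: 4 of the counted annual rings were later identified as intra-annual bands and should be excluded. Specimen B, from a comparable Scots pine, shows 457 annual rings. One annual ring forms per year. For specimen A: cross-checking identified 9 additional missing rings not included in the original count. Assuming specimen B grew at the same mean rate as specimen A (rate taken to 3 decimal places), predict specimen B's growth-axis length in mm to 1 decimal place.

167.7 mm

Specimen A: after corrections the count is 677 − 4 + 9 = 682 annual rings.
A: Mean rate = 250.3 mm / 682 years ≈ 0.367 mm/year.
Length of B = 0.367 × 457 = 167.7 mm.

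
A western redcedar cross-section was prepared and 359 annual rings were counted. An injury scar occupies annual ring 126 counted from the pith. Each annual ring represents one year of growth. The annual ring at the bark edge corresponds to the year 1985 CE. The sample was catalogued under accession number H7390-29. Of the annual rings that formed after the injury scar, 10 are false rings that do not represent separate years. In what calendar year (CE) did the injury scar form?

Between annual ring 126 and the bark edge there are 359 − 126 = 233 annual rings.
Excluding 10 false annual rings: 233 − 10 = 223.
The annual ring at the bark edge is 1985 CE, so the injury scar dates to 1985 − 223 = 1762 CE.

1762 CE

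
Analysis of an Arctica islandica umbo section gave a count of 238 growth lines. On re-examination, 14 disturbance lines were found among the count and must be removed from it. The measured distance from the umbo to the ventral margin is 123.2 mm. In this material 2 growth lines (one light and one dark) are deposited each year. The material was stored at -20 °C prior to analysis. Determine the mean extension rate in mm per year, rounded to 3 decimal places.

1.100 mm per year

True growth line count = 238 − 14 = 224.
224 growth lines at 2 per year is 224 / 2 = 112 years.
123.2 mm over 112 years gives 123.2 / 112 ≈ 1.100 mm per year.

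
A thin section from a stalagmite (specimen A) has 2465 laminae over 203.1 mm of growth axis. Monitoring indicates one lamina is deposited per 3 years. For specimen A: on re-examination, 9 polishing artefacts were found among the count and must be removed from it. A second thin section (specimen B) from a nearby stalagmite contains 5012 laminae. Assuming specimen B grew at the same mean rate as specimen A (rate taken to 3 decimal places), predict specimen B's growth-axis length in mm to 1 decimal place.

Specimen A: correcting the raw count gives 2465 − 9 = 2456 true laminae.
Specimen A: 2456 laminae at 3 years each span 2456 × 3 = 7368 years.
A: Extension rate ≈ 203.1 / 7368 = 0.028 mm per year.
Specimen B: multiplying by 3 years per lamina: 5012 × 3 = 15036 years. B's length ≈ 0.028 × 15036 = 421.0 mm.

421.0 mm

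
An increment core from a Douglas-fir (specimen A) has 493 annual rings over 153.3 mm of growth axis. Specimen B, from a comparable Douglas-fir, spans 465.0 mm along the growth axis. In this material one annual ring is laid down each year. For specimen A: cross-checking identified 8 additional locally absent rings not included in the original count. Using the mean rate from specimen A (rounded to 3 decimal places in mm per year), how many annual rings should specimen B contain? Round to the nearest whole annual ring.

Specimen A: correcting the raw count gives 493 + 8 = 501 true annual rings.
A: 153.3 mm over 501 years gives 153.3 / 501 ≈ 0.306 mm/year.
Specimen B: 465.0 mm / 0.306 mm per year = 1519.61 years ≈ 1520 annual rings.

1520 annual rings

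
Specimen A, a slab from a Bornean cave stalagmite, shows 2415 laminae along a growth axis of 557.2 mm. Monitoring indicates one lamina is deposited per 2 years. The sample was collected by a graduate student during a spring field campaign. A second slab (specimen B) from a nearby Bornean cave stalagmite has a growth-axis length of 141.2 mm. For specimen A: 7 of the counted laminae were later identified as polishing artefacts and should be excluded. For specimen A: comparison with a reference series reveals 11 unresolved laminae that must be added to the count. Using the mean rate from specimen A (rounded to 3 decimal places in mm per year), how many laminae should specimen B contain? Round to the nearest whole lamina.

Specimen A: correcting the raw count gives 2415 − 7 + 11 = 2419 true laminae.
Specimen A: 2419 laminae at 2 years each span 2419 × 2 = 4838 years.
A: 557.2 mm over 4838 years gives 557.2 / 4838 ≈ 0.115 mm per year.
For B, 141.2 / 0.115 = 1227.83 years; at 2 years per lamina that is 1227.83 / 2 ≈ 614 laminae.

614 laminae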